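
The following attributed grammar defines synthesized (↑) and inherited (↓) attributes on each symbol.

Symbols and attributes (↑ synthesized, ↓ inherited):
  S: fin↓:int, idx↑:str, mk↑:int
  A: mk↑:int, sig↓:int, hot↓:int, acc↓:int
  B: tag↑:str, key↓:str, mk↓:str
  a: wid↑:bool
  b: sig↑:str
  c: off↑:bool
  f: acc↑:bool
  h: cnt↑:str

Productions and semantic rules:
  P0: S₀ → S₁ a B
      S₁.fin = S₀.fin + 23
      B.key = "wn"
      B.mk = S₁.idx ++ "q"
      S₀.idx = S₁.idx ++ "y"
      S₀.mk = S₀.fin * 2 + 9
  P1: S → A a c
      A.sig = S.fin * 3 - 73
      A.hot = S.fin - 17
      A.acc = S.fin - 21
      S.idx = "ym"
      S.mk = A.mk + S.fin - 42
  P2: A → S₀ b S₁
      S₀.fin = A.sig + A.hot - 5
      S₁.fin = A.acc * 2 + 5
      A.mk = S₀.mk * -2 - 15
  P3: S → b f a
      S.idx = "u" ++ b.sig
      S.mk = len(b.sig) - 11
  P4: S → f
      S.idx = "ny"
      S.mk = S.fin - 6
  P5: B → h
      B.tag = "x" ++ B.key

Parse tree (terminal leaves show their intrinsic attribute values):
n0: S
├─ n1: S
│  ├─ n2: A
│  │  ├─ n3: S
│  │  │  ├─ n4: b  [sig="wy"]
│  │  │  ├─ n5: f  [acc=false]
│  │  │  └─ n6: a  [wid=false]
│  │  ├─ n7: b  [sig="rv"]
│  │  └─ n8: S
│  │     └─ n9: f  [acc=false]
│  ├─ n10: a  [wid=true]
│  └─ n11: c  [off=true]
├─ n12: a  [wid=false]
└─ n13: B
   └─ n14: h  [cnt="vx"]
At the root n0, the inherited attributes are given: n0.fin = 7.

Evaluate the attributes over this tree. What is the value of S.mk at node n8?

1. n0.fin = 7  [given at root]
2. n1.fin = 30  [S₀.fin + 23]
3. n2.sig = 17  [S.fin * 3 - 73]
4. n2.hot = 13  [S.fin - 17]
5. n2.acc = 9  [S.fin - 21]
6. n3.fin = 25  [A.sig + A.hot - 5]
7. n4.sig = "wy"  [terminal]
8. n5.acc = false  [terminal]
9. n6.wid = false  [terminal]
10. n3.idx = "uwy"  ["u" ++ b.sig]
11. n3.mk = -9  [len(b.sig) - 11]
12. n7.sig = "rv"  [terminal]
13. n8.fin = 23  [A.acc * 2 + 5]
14. n9.acc = false  [terminal]
15. n8.idx = "ny"  ["ny"]
16. n8.mk = 17  [S.fin - 6]
17. n2.mk = 3  [S₀.mk * -2 - 15]
18. n10.wid = true  [terminal]
19. n11.off = true  [terminal]
20. n1.idx = "ym"  ["ym"]
21. n1.mk = -9  [A.mk + S.fin - 42]
22. n12.wid = false  [terminal]
23. n13.key = "wn"  ["wn"]
24. n13.mk = "ymq"  [S₁.idx ++ "q"]
25. n14.cnt = "vx"  [terminal]
26. n13.tag = "xwn"  ["x" ++ B.key]
27. n0.idx = "ymy"  [S₁.idx ++ "y"]
28. n0.mk = 23  [S₀.fin * 2 + 9]

17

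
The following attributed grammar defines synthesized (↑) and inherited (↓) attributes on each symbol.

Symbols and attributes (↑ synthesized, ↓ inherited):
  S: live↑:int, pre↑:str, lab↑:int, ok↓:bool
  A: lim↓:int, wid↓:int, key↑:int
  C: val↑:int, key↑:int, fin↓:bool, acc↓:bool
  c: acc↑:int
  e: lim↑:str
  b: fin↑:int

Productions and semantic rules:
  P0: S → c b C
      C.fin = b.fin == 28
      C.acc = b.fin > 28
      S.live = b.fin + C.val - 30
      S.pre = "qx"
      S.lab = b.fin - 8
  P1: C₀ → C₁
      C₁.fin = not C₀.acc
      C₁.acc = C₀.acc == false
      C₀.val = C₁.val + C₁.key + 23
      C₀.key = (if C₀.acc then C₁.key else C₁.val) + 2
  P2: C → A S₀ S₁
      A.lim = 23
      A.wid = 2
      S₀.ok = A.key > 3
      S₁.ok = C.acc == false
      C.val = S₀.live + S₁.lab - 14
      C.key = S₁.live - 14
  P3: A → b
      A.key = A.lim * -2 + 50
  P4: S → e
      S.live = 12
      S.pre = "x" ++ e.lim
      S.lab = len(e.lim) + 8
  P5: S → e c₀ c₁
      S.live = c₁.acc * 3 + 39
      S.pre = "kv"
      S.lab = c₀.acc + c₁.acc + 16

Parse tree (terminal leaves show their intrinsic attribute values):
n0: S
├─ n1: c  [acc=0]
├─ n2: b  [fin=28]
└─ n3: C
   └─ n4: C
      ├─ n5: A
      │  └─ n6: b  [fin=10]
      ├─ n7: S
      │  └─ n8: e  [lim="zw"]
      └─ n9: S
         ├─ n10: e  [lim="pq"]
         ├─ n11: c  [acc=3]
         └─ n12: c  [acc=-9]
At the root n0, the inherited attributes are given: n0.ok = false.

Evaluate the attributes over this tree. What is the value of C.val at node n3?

1. n0.ok = false  [given at root]
2. n1.acc = 0  [terminal]
3. n2.fin = 28  [terminal]
4. n3.fin = true  [b.fin == 28]
5. n3.acc = false  [b.fin > 28]
6. n4.fin = true  [not C₀.acc]
7. n4.acc = true  [C₀.acc == false]
8. n5.lim = 23  [23]
9. n5.wid = 2  [2]
10. n6.fin = 10  [terminal]
11. n5.key = 4  [A.lim * -2 + 50]
12. n7.ok = true  [A.key > 3]
13. n8.lim = "zw"  [terminal]
14. n7.live = 12  [12]
15. n7.pre = "xzw"  ["x" ++ e.lim]
16. n7.lab = 10  [len(e.lim) + 8]
17. n9.ok = false  [C.acc == false]
18. n10.lim = "pq"  [terminal]
19. n11.acc = 3  [terminal]
20. n12.acc = -9  [terminal]
21. n9.live = 12  [c₁.acc * 3 + 39]
22. n9.pre = "kv"  ["kv"]
23. n9.lab = 10  [c₀.acc + c₁.acc + 16]
24. n4.val = 8  [S₀.live + S₁.lab - 14]
25. n4.key = -2  [S₁.live - 14]
26. n3.val = 29  [C₁.val + C₁.key + 23]
27. n3.key = 10  [(if C₀.acc then C₁.key else C₁.val) + 2]
28. n0.live = 27  [b.fin + C.val - 30]
29. n0.pre = "qx"  ["qx"]
30. n0.lab = 20  [b.fin - 8]

29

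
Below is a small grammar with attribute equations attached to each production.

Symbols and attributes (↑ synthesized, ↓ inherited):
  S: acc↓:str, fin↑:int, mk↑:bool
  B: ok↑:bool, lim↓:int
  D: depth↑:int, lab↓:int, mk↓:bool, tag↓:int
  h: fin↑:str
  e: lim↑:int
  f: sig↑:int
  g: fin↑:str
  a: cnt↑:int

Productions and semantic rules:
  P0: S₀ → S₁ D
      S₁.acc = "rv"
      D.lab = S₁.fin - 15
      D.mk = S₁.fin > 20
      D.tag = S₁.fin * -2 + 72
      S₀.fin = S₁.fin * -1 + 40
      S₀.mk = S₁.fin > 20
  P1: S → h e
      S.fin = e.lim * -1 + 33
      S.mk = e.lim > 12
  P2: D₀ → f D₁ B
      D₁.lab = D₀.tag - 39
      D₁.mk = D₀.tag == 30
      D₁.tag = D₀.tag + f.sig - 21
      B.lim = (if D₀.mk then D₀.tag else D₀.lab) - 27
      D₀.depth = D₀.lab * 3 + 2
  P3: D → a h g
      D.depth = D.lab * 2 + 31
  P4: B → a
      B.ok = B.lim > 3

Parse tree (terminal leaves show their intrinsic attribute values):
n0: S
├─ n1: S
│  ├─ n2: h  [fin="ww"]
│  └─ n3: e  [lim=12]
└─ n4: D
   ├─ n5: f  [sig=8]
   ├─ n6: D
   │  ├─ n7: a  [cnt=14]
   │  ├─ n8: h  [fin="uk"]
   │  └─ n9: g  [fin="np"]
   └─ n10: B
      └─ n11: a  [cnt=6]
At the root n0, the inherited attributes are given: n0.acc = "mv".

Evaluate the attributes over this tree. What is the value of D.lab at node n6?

-9

1. n0.acc = "mv"  [given at root]
2. n1.acc = "rv"  ["rv"]
3. n2.fin = "ww"  [terminal]
4. n3.lim = 12  [terminal]
5. n1.fin = 21  [e.lim * -1 + 33]
6. n1.mk = false  [e.lim > 12]
7. n4.lab = 6  [S₁.fin - 15]
8. n4.mk = true  [S₁.fin > 20]
9. n4.tag = 30  [S₁.fin * -2 + 72]
10. n5.sig = 8  [terminal]
11. n6.lab = -9  [D₀.tag - 39]
12. n6.mk = true  [D₀.tag == 30]
13. n6.tag = 17  [D₀.tag + f.sig - 21]
14. n7.cnt = 14  [terminal]
15. n8.fin = "uk"  [terminal]
16. n9.fin = "np"  [terminal]
17. n6.depth = 13  [D.lab * 2 + 31]
18. n10.lim = 3  [(if D₀.mk then D₀.tag else D₀.lab) - 27]
19. n11.cnt = 6  [terminal]
20. n10.ok = false  [B.lim > 3]
21. n4.depth = 20  [D₀.lab * 3 + 2]
22. n0.fin = 19  [S₁.fin * -1 + 40]
23. n0.mk = true  [S₁.fin > 20]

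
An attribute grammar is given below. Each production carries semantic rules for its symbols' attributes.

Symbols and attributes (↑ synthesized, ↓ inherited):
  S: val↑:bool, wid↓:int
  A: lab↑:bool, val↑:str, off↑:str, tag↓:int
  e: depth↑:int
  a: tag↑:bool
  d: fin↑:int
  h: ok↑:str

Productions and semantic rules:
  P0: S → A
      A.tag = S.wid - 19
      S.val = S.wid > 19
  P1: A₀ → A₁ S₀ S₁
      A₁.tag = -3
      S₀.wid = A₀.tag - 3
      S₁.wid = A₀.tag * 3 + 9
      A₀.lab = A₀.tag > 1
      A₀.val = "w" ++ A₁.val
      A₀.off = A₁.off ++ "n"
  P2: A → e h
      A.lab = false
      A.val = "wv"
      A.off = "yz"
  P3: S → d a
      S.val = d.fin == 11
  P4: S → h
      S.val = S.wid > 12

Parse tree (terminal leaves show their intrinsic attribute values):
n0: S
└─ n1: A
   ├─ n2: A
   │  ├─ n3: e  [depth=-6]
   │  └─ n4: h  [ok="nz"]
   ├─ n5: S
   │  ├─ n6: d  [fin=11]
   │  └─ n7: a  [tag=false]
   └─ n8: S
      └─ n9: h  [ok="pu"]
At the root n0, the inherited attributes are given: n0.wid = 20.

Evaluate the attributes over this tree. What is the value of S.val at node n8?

false

1. n0.wid = 20  [given at root]
2. n1.tag = 1  [S.wid - 19]
3. n2.tag = -3  [-3]
4. n3.depth = -6  [terminal]
5. n4.ok = "nz"  [terminal]
6. n2.lab = false  [false]
7. n2.val = "wv"  ["wv"]
8. n2.off = "yz"  ["yz"]
9. n5.wid = -2  [A₀.tag - 3]
10. n6.fin = 11  [terminal]
11. n7.tag = false  [terminal]
12. n5.val = true  [d.fin == 11]
13. n8.wid = 12  [A₀.tag * 3 + 9]
14. n9.ok = "pu"  [terminal]
15. n8.val = false  [S.wid > 12]
16. n1.lab = false  [A₀.tag > 1]
17. n1.val = "wwv"  ["w" ++ A₁.val]
18. n1.off = "yzn"  [A₁.off ++ "n"]
19. n0.val = true  [S.wid > 19]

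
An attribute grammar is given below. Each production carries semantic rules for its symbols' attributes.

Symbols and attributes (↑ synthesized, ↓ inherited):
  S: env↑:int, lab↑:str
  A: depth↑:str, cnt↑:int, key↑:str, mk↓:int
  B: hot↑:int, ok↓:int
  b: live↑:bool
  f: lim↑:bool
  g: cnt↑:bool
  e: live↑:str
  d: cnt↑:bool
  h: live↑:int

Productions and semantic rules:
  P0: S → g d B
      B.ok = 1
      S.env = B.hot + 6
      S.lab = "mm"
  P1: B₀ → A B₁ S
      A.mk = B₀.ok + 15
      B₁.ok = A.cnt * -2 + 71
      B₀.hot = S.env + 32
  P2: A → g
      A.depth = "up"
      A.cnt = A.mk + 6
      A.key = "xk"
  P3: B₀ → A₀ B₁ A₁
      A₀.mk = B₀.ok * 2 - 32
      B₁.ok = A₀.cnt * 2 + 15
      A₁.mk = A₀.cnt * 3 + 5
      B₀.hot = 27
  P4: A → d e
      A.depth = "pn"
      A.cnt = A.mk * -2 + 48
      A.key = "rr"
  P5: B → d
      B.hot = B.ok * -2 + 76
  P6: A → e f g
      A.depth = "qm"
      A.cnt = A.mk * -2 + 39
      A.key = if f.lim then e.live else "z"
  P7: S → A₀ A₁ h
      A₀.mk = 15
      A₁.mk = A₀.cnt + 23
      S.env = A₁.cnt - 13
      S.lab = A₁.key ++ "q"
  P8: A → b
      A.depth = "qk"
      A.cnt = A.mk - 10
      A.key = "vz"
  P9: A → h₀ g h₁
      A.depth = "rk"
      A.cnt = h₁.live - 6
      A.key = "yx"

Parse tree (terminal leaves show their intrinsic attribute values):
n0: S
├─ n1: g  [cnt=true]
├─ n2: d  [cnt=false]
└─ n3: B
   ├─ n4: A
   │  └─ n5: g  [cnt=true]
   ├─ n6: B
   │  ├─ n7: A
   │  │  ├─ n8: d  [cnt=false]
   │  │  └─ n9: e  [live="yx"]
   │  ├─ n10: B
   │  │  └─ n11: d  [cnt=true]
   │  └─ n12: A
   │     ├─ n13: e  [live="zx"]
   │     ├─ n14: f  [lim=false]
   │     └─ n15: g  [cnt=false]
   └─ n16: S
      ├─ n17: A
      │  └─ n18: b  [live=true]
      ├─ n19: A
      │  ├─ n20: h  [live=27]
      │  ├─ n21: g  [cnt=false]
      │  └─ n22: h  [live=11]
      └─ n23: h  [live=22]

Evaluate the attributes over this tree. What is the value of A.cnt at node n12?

5

1. n1.cnt = true  [terminal]
2. n2.cnt = false  [terminal]
3. n3.ok = 1  [1]
4. n4.mk = 16  [B₀.ok + 15]
5. n5.cnt = true  [terminal]
6. n4.depth = "up"  ["up"]
7. n4.cnt = 22  [A.mk + 6]
8. n4.key = "xk"  ["xk"]
9. n6.ok = 27  [A.cnt * -2 + 71]
10. n7.mk = 22  [B₀.ok * 2 - 32]
11. n8.cnt = false  [terminal]
12. n9.live = "yx"  [terminal]
13. n7.depth = "pn"  ["pn"]
14. n7.cnt = 4  [A.mk * -2 + 48]
15. n7.key = "rr"  ["rr"]
16. n10.ok = 23  [A₀.cnt * 2 + 15]
17. n11.cnt = true  [terminal]
18. n10.hot = 30  [B.ok * -2 + 76]
19. n12.mk = 17  [A₀.cnt * 3 + 5]
20. n13.live = "zx"  [terminal]
21. n14.lim = false  [terminal]
22. n15.cnt = false  [terminal]
23. n12.depth = "qm"  ["qm"]
24. n12.cnt = 5  [A.mk * -2 + 39]
25. n12.key = "z"  [if f.lim then e.live else "z"]
26. n6.hot = 27  [27]
27. n17.mk = 15  [15]
28. n18.live = true  [terminal]
29. n17.depth = "qk"  ["qk"]
30. n17.cnt = 5  [A.mk - 10]
31. n17.key = "vz"  ["vz"]
32. n19.mk = 28  [A₀.cnt + 23]
33. n20.live = 27  [terminal]
34. n21.cnt = false  [terminal]
35. n22.live = 11  [terminal]
36. n19.depth = "rk"  ["rk"]
37. n19.cnt = 5  [h₁.live - 6]
38. n19.key = "yx"  ["yx"]
39. n23.live = 22  [terminal]
40. n16.env = -8  [A₁.cnt - 13]
41. n16.lab = "yxq"  [A₁.key ++ "q"]
42. n3.hot = 24  [S.env + 32]
43. n0.env = 30  [B.hot + 6]
44. n0.lab = "mm"  ["mm"]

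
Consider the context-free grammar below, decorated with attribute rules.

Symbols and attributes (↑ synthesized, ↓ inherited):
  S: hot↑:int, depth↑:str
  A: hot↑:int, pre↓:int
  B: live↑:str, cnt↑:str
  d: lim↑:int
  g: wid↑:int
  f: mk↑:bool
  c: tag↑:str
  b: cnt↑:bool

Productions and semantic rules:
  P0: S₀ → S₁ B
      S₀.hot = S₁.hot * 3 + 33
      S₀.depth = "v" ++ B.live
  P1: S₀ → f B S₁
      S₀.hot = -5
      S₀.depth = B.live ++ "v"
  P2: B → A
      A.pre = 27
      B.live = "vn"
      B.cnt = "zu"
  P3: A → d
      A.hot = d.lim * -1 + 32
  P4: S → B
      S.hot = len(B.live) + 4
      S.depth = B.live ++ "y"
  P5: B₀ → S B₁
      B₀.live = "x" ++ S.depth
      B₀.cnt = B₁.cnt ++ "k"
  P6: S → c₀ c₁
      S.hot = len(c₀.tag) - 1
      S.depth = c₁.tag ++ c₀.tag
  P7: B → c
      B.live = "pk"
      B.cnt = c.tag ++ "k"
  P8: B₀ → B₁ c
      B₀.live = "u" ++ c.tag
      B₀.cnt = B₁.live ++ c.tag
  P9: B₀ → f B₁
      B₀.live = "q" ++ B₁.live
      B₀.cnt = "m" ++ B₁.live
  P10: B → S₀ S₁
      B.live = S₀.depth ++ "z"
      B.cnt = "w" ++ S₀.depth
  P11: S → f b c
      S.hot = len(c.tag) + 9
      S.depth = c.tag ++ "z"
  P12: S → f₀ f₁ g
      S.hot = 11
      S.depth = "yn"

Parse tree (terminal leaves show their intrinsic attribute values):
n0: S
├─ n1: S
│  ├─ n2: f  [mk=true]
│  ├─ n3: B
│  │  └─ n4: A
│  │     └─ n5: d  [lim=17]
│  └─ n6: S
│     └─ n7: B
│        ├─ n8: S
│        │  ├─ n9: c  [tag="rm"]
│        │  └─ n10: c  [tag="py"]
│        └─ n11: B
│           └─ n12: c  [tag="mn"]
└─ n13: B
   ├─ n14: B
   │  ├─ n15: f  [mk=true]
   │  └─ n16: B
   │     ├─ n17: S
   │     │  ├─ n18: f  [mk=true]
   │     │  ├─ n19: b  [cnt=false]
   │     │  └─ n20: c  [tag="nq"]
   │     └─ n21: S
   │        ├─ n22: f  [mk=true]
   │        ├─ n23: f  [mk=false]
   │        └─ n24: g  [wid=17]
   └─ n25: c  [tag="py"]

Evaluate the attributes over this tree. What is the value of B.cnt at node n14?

"mnqzz"

1. n2.mk = true  [terminal]
2. n4.pre = 27  [27]
3. n5.lim = 17  [terminal]
4. n4.hot = 15  [d.lim * -1 + 32]
5. n3.live = "vn"  ["vn"]
6. n3.cnt = "zu"  ["zu"]
7. n9.tag = "rm"  [terminal]
8. n10.tag = "py"  [terminal]
9. n8.hot = 1  [len(c₀.tag) - 1]
10. n8.depth = "pyrm"  [c₁.tag ++ c₀.tag]
11. n12.tag = "mn"  [terminal]
12. n11.live = "pk"  ["pk"]
13. n11.cnt = "mnk"  [c.tag ++ "k"]
14. n7.live = "xpyrm"  ["x" ++ S.depth]
15. n7.cnt = "mnkk"  [B₁.cnt ++ "k"]
16. n6.hot = 9  [len(B.live) + 4]
17. n6.depth = "xpyrmy"  [B.live ++ "y"]
18. n1.hot = -5  [-5]
19. n1.depth = "vnv"  [B.live ++ "v"]
20. n15.mk = true  [terminal]
21. n18.mk = true  [terminal]
22. n19.cnt = false  [terminal]
23. n20.tag = "nq"  [terminal]
24. n17.hot = 11  [len(c.tag) + 9]
25. n17.depth = "nqz"  [c.tag ++ "z"]
26. n22.mk = true  [terminal]
27. n23.mk = false  [terminal]
28. n24.wid = 17  [terminal]
29. n21.hot = 11  [11]
30. n21.depth = "yn"  ["yn"]
31. n16.live = "nqzz"  [S₀.depth ++ "z"]
32. n16.cnt = "wnqz"  ["w" ++ S₀.depth]
33. n14.live = "qnqzz"  ["q" ++ B₁.live]
34. n14.cnt = "mnqzz"  ["m" ++ B₁.live]
35. n25.tag = "py"  [terminal]
36. n13.live = "upy"  ["u" ++ c.tag]
37. n13.cnt = "qnqzzpy"  [B₁.live ++ c.tag]
38. n0.hot = 18  [S₁.hot * 3 + 33]
39. n0.depth = "vupy"  ["v" ++ B.live]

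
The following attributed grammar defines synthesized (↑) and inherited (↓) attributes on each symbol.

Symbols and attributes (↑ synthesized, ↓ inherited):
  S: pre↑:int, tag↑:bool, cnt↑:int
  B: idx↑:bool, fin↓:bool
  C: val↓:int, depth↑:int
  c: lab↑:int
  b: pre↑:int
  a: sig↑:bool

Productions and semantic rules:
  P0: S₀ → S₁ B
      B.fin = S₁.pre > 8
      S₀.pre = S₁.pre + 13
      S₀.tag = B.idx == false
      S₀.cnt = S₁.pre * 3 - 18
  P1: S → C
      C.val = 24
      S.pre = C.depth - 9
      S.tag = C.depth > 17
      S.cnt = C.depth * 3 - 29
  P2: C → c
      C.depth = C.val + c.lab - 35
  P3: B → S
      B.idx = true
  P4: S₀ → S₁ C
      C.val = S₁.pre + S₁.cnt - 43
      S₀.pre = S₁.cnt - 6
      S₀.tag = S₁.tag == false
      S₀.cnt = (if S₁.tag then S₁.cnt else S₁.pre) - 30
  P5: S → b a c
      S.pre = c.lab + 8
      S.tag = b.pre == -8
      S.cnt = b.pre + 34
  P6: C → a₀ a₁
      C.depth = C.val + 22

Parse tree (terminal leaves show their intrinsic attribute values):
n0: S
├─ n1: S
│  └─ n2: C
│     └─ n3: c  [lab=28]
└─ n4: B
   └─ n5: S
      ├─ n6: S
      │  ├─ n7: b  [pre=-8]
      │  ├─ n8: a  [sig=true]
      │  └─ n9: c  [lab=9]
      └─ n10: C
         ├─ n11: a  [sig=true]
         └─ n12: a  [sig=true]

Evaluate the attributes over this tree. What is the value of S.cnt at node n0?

6

1. n2.val = 24  [24]
2. n3.lab = 28  [terminal]
3. n2.depth = 17  [C.val + c.lab - 35]
4. n1.pre = 8  [C.depth - 9]
5. n1.tag = false  [C.depth > 17]
6. n1.cnt = 22  [C.depth * 3 - 29]
7. n4.fin = false  [S₁.pre > 8]
8. n7.pre = -8  [terminal]
9. n8.sig = true  [terminal]
10. n9.lab = 9  [terminal]
11. n6.pre = 17  [c.lab + 8]
12. n6.tag = true  [b.pre == -8]
13. n6.cnt = 26  [b.pre + 34]
14. n10.val = 0  [S₁.pre + S₁.cnt - 43]
15. n11.sig = true  [terminal]
16. n12.sig = true  [terminal]
17. n10.depth = 22  [C.val + 22]
18. n5.pre = 20  [S₁.cnt - 6]
19. n5.tag = false  [S₁.tag == false]
20. n5.cnt = -4  [(if S₁.tag then S₁.cnt else S₁.pre) - 30]
21. n4.idx = true  [true]
22. n0.pre = 21  [S₁.pre + 13]
23. n0.tag = false  [B.idx == false]
24. n0.cnt = 6  [S₁.pre * 3 - 18]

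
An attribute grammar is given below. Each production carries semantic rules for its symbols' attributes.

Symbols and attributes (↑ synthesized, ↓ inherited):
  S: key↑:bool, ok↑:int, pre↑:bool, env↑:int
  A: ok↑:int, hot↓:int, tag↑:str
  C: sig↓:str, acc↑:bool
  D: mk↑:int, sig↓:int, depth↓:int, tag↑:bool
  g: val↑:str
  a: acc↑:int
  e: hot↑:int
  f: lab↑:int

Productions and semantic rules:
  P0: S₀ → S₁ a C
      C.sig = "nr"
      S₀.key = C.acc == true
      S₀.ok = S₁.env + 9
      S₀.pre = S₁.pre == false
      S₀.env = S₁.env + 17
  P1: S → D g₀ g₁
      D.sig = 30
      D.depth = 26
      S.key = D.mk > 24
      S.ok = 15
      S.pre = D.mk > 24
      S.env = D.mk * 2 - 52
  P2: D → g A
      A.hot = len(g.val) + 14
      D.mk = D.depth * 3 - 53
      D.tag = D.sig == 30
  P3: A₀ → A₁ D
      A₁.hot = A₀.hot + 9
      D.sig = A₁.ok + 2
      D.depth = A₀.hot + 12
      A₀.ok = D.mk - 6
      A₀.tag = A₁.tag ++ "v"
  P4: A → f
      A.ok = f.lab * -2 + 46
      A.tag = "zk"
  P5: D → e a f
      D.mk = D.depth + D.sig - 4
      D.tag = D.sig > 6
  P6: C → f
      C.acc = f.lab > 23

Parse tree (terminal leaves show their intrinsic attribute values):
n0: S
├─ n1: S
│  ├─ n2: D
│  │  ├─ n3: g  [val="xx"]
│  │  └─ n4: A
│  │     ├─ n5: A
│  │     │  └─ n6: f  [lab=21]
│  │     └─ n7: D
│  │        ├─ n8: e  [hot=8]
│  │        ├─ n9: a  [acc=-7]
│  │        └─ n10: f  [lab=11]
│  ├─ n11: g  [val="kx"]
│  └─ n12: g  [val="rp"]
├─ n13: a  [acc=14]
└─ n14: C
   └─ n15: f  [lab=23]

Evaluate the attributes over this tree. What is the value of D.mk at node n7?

30

1. n2.sig = 30  [30]
2. n2.depth = 26  [26]
3. n3.val = "xx"  [terminal]
4. n4.hot = 16  [len(g.val) + 14]
5. n5.hot = 25  [A₀.hot + 9]
6. n6.lab = 21  [terminal]
7. n5.ok = 4  [f.lab * -2 + 46]
8. n5.tag = "zk"  ["zk"]
9. n7.sig = 6  [A₁.ok + 2]
10. n7.depth = 28  [A₀.hot + 12]
11. n8.hot = 8  [terminal]
12. n9.acc = -7  [terminal]
13. n10.lab = 11  [terminal]
14. n7.mk = 30  [D.depth + D.sig - 4]
15. n7.tag = false  [D.sig > 6]
16. n4.ok = 24  [D.mk - 6]
17. n4.tag = "zkv"  [A₁.tag ++ "v"]
18. n2.mk = 25  [D.depth * 3 - 53]
19. n2.tag = true  [D.sig == 30]
20. n11.val = "kx"  [terminal]
21. n12.val = "rp"  [terminal]
22. n1.key = true  [D.mk > 24]
23. n1.ok = 15  [15]
24. n1.pre = true  [D.mk > 24]
25. n1.env = -2  [D.mk * 2 - 52]
26. n13.acc = 14  [terminal]
27. n14.sig = "nr"  ["nr"]
28. n15.lab = 23  [terminal]
29. n14.acc = false  [f.lab > 23]
30. n0.key = false  [C.acc == true]
31. n0.ok = 7  [S₁.env + 9]
32. n0.pre = false  [S₁.pre == false]
33. n0.env = 15  [S₁.env + 17]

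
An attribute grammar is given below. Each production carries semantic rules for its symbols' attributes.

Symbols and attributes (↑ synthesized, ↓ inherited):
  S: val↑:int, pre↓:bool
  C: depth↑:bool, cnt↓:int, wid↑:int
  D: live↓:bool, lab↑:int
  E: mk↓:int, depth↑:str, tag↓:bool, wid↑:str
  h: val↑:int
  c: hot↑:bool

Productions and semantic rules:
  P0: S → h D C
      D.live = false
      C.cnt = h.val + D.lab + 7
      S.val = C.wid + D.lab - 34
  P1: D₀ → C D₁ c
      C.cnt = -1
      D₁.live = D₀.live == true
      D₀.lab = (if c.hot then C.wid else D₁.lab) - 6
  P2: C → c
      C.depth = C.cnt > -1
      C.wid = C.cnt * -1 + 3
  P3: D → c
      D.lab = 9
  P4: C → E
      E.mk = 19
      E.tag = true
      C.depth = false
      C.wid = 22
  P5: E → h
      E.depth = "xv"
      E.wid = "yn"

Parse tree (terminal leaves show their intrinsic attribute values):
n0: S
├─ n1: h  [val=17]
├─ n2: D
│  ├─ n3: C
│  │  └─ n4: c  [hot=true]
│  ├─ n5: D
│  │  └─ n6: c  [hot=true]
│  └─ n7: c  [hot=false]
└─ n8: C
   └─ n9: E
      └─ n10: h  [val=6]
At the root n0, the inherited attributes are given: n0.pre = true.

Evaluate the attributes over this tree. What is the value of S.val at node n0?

1. n0.pre = true  [given at root]
2. n1.val = 17  [terminal]
3. n2.live = false  [false]
4. n3.cnt = -1  [-1]
5. n4.hot = true  [terminal]
6. n3.depth = false  [C.cnt > -1]
7. n3.wid = 4  [C.cnt * -1 + 3]
8. n5.live = false  [D₀.live == true]
9. n6.hot = true  [terminal]
10. n5.lab = 9  [9]
11. n7.hot = false  [terminal]
12. n2.lab = 3  [(if c.hot then C.wid else D₁.lab) - 6]
13. n8.cnt = 27  [h.val + D.lab + 7]
14. n9.mk = 19  [19]
15. n9.tag = true  [true]
16. n10.val = 6  [terminal]
17. n9.depth = "xv"  ["xv"]
18. n9.wid = "yn"  ["yn"]
19. n8.depth = false  [false]
20. n8.wid = 22  [22]
21. n0.val = -9  [C.wid + D.lab - 34]

-9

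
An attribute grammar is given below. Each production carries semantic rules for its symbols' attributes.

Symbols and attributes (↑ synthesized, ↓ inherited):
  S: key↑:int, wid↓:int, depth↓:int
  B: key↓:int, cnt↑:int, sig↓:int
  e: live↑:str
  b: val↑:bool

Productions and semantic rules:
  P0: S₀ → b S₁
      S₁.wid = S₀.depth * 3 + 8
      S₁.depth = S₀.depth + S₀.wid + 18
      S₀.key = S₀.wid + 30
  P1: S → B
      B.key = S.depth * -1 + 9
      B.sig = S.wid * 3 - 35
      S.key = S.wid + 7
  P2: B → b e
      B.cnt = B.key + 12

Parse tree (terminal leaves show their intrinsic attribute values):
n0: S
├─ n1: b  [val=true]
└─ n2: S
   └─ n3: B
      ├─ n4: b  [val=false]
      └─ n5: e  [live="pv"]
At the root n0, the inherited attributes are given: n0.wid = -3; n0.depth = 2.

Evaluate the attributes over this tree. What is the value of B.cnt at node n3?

1. n0.wid = -3  [given at root]
2. n0.depth = 2  [given at root]
3. n1.val = true  [terminal]
4. n2.wid = 14  [S₀.depth * 3 + 8]
5. n2.depth = 17  [S₀.depth + S₀.wid + 18]
6. n3.key = -8  [S.depth * -1 + 9]
7. n3.sig = 7  [S.wid * 3 - 35]
8. n4.val = false  [terminal]
9. n5.live = "pv"  [terminal]
10. n3.cnt = 4  [B.key + 12]
11. n2.key = 21  [S.wid + 7]
12. n0.key = 27  [S₀.wid + 30]

4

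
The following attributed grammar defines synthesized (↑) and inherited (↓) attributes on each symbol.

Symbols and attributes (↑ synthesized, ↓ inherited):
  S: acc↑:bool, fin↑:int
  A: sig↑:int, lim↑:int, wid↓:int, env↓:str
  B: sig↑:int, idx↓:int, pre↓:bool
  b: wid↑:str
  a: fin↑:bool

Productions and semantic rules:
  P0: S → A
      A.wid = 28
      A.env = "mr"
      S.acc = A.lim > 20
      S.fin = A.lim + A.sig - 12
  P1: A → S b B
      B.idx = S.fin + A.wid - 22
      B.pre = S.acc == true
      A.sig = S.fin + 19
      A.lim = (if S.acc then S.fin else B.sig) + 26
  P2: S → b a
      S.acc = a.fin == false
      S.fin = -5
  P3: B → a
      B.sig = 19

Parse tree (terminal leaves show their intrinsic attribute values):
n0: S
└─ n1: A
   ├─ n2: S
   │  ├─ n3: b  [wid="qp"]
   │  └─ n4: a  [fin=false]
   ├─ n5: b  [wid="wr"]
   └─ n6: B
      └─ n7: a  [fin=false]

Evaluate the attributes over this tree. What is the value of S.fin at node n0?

23

1. n1.wid = 28  [28]
2. n1.env = "mr"  ["mr"]
3. n3.wid = "qp"  [terminal]
4. n4.fin = false  [terminal]
5. n2.acc = true  [a.fin == false]
6. n2.fin = -5  [-5]
7. n5.wid = "wr"  [terminal]
8. n6.idx = 1  [S.fin + A.wid - 22]
9. n6.pre = true  [S.acc == true]
10. n7.fin = false  [terminal]
11. n6.sig = 19  [19]
12. n1.sig = 14  [S.fin + 19]
13. n1.lim = 21  [(if S.acc then S.fin else B.sig) + 26]
14. n0.acc = true  [A.lim > 20]
15. n0.fin = 23  [A.lim + A.sig - 12]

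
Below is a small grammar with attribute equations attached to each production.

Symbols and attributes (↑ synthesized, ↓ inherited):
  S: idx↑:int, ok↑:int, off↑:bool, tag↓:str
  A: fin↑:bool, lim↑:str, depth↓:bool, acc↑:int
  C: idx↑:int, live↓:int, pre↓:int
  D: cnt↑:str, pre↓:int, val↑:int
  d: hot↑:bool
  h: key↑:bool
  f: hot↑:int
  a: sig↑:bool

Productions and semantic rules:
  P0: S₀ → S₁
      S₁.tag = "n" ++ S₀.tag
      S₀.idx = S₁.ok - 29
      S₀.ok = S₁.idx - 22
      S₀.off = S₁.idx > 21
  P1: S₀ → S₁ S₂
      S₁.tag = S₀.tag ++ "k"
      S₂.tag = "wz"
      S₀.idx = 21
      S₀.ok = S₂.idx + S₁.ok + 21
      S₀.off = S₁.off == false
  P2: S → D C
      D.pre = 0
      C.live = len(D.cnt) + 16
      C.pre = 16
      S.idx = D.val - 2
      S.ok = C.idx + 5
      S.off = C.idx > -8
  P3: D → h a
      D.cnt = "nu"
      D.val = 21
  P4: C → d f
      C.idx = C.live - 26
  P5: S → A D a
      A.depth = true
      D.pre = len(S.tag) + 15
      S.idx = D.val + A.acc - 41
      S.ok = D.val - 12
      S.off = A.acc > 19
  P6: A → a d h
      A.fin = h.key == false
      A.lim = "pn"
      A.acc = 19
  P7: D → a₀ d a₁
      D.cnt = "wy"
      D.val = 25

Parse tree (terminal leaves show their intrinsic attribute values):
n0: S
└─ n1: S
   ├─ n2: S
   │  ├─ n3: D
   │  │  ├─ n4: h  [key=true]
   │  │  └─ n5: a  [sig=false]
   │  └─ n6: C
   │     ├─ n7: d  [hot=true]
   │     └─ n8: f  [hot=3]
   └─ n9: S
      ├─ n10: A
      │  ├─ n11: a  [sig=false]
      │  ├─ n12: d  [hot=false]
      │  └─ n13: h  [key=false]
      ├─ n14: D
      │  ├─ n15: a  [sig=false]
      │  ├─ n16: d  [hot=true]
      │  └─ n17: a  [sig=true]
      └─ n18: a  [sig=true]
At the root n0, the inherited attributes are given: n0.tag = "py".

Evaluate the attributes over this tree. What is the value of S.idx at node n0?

1. n0.tag = "py"  [given at root]
2. n1.tag = "npy"  ["n" ++ S₀.tag]
3. n2.tag = "npyk"  [S₀.tag ++ "k"]
4. n3.pre = 0  [0]
5. n4.key = true  [terminal]
6. n5.sig = false  [terminal]
7. n3.cnt = "nu"  ["nu"]
8. n3.val = 21  [21]
9. n6.live = 18  [len(D.cnt) + 16]
10. n6.pre = 16  [16]
11. n7.hot = true  [terminal]
12. n8.hot = 3  [terminal]
13. n6.idx = -8  [C.live - 26]
14. n2.idx = 19  [D.val - 2]
15. n2.ok = -3  [C.idx + 5]
16. n2.off = false  [C.idx > -8]
17. n9.tag = "wz"  ["wz"]
18. n10.depth = true  [true]
19. n11.sig = false  [terminal]
20. n12.hot = false  [terminal]
21. n13.key = false  [terminal]
22. n10.fin = true  [h.key == false]
23. n10.lim = "pn"  ["pn"]
24. n10.acc = 19  [19]
25. n14.pre = 17  [len(S.tag) + 15]
26. n15.sig = false  [terminal]
27. n16.hot = true  [terminal]
28. n17.sig = true  [terminal]
29. n14.cnt = "wy"  ["wy"]
30. n14.val = 25  [25]
31. n18.sig = true  [terminal]
32. n9.idx = 3  [D.val + A.acc - 41]
33. n9.ok = 13  [D.val - 12]
34. n9.off = false  [A.acc > 19]
35. n1.idx = 21  [21]
36. n1.ok = 21  [S₂.idx + S₁.ok + 21]
37. n1.off = true  [S₁.off == false]
38. n0.idx = -8  [S₁.ok - 29]
39. n0.ok = -1  [S₁.idx - 22]
40. n0.off = false  [S₁.idx > 21]

-8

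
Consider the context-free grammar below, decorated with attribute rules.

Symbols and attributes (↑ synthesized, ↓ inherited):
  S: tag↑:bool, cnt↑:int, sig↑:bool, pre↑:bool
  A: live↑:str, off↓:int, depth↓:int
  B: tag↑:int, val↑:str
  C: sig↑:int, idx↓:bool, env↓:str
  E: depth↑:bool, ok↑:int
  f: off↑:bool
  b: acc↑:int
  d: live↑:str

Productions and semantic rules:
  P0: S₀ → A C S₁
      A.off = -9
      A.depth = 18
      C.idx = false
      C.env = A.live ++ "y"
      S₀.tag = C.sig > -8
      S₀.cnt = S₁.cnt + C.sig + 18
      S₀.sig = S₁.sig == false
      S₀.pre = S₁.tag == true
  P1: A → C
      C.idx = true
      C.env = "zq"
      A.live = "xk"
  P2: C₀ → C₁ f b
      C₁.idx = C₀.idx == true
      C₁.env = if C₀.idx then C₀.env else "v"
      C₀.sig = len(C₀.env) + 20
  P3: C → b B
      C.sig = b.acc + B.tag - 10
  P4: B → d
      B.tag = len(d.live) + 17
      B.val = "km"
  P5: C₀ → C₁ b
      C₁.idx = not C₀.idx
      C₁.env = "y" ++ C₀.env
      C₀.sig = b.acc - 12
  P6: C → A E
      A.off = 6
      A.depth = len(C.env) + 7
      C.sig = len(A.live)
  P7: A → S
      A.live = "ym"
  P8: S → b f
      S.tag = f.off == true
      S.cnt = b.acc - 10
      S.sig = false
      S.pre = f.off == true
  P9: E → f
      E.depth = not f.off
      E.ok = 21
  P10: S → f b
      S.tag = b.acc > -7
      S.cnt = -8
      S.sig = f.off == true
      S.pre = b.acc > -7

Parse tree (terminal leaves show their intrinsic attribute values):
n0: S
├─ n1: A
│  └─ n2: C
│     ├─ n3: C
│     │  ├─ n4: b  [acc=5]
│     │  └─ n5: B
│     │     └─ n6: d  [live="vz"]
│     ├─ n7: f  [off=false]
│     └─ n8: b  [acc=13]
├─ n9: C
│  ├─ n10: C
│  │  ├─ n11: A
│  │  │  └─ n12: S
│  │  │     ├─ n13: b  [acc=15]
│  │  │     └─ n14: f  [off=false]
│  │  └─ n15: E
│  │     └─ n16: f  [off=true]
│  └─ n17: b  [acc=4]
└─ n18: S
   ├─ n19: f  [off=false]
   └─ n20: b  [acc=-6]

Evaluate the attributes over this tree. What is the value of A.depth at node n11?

1. n1.off = -9  [-9]
2. n1.depth = 18  [18]
3. n2.idx = true  [true]
4. n2.env = "zq"  ["zq"]
5. n3.idx = true  [C₀.idx == true]
6. n3.env = "zq"  [if C₀.idx then C₀.env else "v"]
7. n4.acc = 5  [terminal]
8. n6.live = "vz"  [terminal]
9. n5.tag = 19  [len(d.live) + 17]
10. n5.val = "km"  ["km"]
11. n3.sig = 14  [b.acc + B.tag - 10]
12. n7.off = false  [terminal]
13. n8.acc = 13  [terminal]
14. n2.sig = 22  [len(C₀.env) + 20]
15. n1.live = "xk"  ["xk"]
16. n9.idx = false  [false]
17. n9.env = "xky"  [A.live ++ "y"]
18. n10.idx = true  [not C₀.idx]
19. n10.env = "yxky"  ["y" ++ C₀.env]
20. n11.off = 6  [6]
21. n11.depth = 11  [len(C.env) + 7]
22. n13.acc = 15  [terminal]
23. n14.off = false  [terminal]
24. n12.tag = false  [f.off == true]
25. n12.cnt = 5  [b.acc - 10]
26. n12.sig = false  [false]
27. n12.pre = false  [f.off == true]
28. n11.live = "ym"  ["ym"]
29. n16.off = true  [terminal]
30. n15.depth = false  [not f.off]
31. n15.ok = 21  [21]
32. n10.sig = 2  [len(A.live)]
33. n17.acc = 4  [terminal]
34. n9.sig = -8  [b.acc - 12]
35. n19.off = false  [terminal]
36. n20.acc = -6  [terminal]
37. n18.tag = true  [b.acc > -7]
38. n18.cnt = -8  [-8]
39. n18.sig = false  [f.off == true]
40. n18.pre = true  [b.acc > -7]
41. n0.tag = false  [C.sig > -8]
42. n0.cnt = 2  [S₁.cnt + C.sig + 18]
43. n0.sig = true  [S₁.sig == false]
44. n0.pre = true  [S₁.tag == true]

11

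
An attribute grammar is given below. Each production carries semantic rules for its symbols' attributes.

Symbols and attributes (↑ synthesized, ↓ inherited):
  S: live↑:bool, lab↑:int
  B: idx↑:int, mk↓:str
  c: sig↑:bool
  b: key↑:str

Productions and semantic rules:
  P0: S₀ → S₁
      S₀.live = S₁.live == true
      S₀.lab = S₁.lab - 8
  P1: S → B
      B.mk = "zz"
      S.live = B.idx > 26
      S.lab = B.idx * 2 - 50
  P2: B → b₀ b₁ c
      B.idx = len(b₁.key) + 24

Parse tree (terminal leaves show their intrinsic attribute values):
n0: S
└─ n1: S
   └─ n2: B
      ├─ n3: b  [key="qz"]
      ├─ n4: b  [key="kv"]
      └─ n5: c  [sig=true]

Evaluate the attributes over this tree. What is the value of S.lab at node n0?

1. n2.mk = "zz"  ["zz"]
2. n3.key = "qz"  [terminal]
3. n4.key = "kv"  [terminal]
4. n5.sig = true  [terminal]
5. n2.idx = 26  [len(b₁.key) + 24]
6. n1.live = false  [B.idx > 26]
7. n1.lab = 2  [B.idx * 2 - 50]
8. n0.live = false  [S₁.live == true]
9. n0.lab = -6  [S₁.lab - 8]

-6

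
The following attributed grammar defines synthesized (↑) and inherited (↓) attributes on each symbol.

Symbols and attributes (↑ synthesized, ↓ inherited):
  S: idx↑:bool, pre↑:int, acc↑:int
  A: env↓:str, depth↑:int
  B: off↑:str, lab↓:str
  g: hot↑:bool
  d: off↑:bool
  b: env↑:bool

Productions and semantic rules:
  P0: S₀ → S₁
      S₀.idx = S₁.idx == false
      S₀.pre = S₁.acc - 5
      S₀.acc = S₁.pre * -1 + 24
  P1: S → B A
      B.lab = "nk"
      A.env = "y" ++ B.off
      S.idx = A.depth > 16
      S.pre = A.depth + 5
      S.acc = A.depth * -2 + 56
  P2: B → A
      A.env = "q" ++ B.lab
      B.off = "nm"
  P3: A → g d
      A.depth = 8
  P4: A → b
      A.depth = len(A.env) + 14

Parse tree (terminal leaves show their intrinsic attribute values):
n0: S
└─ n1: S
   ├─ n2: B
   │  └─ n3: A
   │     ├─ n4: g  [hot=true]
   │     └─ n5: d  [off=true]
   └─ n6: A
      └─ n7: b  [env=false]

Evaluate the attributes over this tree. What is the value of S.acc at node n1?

22

1. n2.lab = "nk"  ["nk"]
2. n3.env = "qnk"  ["q" ++ B.lab]
3. n4.hot = true  [terminal]
4. n5.off = true  [terminal]
5. n3.depth = 8  [8]
6. n2.off = "nm"  ["nm"]
7. n6.env = "ynm"  ["y" ++ B.off]
8. n7.env = false  [terminal]
9. n6.depth = 17  [len(A.env) + 14]
10. n1.idx = true  [A.depth > 16]
11. n1.pre = 22  [A.depth + 5]
12. n1.acc = 22  [A.depth * -2 + 56]
13. n0.idx = false  [S₁.idx == false]
14. n0.pre = 17  [S₁.acc - 5]
15. n0.acc = 2  [S₁.pre * -1 + 24]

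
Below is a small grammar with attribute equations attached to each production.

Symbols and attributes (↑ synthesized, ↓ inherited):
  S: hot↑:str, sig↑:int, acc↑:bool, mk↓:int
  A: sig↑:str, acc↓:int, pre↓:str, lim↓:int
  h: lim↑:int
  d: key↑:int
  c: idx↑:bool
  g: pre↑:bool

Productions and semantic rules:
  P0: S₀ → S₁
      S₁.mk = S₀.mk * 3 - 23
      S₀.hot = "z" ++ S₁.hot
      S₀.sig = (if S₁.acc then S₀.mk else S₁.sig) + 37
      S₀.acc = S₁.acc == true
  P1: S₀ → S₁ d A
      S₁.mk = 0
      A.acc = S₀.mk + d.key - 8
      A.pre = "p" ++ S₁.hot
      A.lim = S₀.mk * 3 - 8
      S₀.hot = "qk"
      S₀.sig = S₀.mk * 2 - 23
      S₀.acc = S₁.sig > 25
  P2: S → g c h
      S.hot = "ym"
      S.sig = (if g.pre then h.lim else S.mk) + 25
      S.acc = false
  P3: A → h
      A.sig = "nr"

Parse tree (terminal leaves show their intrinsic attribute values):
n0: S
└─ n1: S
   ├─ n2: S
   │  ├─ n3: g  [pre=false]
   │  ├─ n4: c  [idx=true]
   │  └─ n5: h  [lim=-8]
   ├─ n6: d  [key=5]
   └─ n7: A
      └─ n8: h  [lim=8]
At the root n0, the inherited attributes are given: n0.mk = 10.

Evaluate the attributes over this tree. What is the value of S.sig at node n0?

1. n0.mk = 10  [given at root]
2. n1.mk = 7  [S₀.mk * 3 - 23]
3. n2.mk = 0  [0]
4. n3.pre = false  [terminal]
5. n4.idx = true  [terminal]
6. n5.lim = -8  [terminal]
7. n2.hot = "ym"  ["ym"]
8. n2.sig = 25  [(if g.pre then h.lim else S.mk) + 25]
9. n2.acc = false  [false]
10. n6.key = 5  [terminal]
11. n7.acc = 4  [S₀.mk + d.key - 8]
12. n7.pre = "pym"  ["p" ++ S₁.hot]
13. n7.lim = 13  [S₀.mk * 3 - 8]
14. n8.lim = 8  [terminal]
15. n7.sig = "nr"  ["nr"]
16. n1.hot = "qk"  ["qk"]
17. n1.sig = -9  [S₀.mk * 2 - 23]
18. n1.acc = false  [S₁.sig > 25]
19. n0.hot = "zqk"  ["z" ++ S₁.hot]
20. n0.sig = 28  [(if S₁.acc then S₀.mk else S₁.sig) + 37]
21. n0.acc = false  [S₁.acc == true]

28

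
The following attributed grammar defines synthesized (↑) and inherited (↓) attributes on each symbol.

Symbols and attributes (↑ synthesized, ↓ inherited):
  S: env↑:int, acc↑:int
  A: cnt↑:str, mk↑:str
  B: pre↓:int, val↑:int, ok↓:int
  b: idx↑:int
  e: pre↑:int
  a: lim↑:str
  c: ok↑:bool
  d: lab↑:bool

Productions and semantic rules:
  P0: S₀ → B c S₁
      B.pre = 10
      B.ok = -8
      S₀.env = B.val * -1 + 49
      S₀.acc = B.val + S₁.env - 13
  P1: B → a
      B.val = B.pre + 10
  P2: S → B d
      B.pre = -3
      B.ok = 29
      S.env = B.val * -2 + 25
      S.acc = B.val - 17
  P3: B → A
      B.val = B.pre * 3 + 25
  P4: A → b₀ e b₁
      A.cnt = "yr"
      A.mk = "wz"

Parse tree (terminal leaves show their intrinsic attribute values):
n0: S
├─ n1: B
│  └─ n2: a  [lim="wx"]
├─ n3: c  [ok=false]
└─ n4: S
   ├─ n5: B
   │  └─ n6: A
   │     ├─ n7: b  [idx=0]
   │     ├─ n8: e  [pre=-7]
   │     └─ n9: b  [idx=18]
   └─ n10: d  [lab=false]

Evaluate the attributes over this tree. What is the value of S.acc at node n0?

0

1. n1.pre = 10  [10]
2. n1.ok = -8  [-8]
3. n2.lim = "wx"  [terminal]
4. n1.val = 20  [B.pre + 10]
5. n3.ok = false  [terminal]
6. n5.pre = -3  [-3]
7. n5.ok = 29  [29]
8. n7.idx = 0  [terminal]
9. n8.pre = -7  [terminal]
10. n9.idx = 18  [terminal]
11. n6.cnt = "yr"  ["yr"]
12. n6.mk = "wz"  ["wz"]
13. n5.val = 16  [B.pre * 3 + 25]
14. n10.lab = false  [terminal]
15. n4.env = -7  [B.val * -2 + 25]
16. n4.acc = -1  [B.val - 17]
17. n0.env = 29  [B.val * -1 + 49]
18. n0.acc = 0  [B.val + S₁.env - 13]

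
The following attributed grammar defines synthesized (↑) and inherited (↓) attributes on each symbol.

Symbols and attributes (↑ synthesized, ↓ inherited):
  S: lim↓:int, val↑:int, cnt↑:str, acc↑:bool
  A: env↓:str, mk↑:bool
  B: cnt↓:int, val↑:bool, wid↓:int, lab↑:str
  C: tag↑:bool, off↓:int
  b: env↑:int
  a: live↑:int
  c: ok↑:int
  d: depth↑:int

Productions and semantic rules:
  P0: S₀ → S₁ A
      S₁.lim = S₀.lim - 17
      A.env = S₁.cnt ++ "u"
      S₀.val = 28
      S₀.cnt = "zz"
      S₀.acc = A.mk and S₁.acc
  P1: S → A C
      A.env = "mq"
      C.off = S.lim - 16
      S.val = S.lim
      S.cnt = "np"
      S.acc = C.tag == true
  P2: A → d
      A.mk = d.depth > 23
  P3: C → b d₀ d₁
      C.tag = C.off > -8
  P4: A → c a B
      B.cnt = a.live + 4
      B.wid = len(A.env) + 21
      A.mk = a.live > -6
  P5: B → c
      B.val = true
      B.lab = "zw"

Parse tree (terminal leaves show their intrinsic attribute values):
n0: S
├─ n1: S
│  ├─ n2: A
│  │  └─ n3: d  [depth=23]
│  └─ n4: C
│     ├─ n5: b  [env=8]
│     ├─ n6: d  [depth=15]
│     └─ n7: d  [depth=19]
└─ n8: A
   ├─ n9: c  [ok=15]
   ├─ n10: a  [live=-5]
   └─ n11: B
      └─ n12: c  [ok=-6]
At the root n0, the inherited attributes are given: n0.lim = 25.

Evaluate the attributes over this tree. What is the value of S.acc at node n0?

1. n0.lim = 25  [given at root]
2. n1.lim = 8  [S₀.lim - 17]
3. n2.env = "mq"  ["mq"]
4. n3.depth = 23  [terminal]
5. n2.mk = false  [d.depth > 23]
6. n4.off = -8  [S.lim - 16]
7. n5.env = 8  [terminal]
8. n6.depth = 15  [terminal]
9. n7.depth = 19  [terminal]
10. n4.tag = false  [C.off > -8]
11. n1.val = 8  [S.lim]
12. n1.cnt = "np"  ["np"]
13. n1.acc = false  [C.tag == true]
14. n8.env = "npu"  [S₁.cnt ++ "u"]
15. n9.ok = 15  [terminal]
16. n10.live = -5  [terminal]
17. n11.cnt = -1  [a.live + 4]
18. n11.wid = 24  [len(A.env) + 21]
19. n12.ok = -6  [terminal]
20. n11.val = true  [true]
21. n11.lab = "zw"  ["zw"]
22. n8.mk = true  [a.live > -6]
23. n0.val = 28  [28]
24. n0.cnt = "zz"  ["zz"]
25. n0.acc = false  [A.mk and S₁.acc]

false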